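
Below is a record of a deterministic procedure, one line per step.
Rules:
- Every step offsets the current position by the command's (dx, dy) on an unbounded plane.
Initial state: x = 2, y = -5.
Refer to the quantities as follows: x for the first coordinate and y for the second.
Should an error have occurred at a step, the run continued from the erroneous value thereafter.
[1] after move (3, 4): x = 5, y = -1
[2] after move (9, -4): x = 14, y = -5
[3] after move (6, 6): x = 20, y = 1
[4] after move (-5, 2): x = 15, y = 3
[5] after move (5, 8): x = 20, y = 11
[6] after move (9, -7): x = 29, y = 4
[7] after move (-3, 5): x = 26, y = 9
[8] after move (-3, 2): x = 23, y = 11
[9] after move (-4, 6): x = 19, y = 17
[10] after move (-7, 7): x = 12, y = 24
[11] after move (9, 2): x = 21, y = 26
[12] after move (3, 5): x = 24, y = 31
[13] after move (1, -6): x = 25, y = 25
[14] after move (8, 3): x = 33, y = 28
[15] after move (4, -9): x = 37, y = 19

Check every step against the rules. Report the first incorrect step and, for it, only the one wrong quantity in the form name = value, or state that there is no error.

step 1: x = 2 + (3) = 5, y = -5 + (4) = -1 -> checks out
step 2: x = 5 + (9) = 14, y = -1 + (-4) = -5 -> checks out
step 3: x = 14 + (6) = 20, y = -5 + (6) = 1 -> checks out
step 4: x = 20 + (-5) = 15, y = 1 + (2) = 3 -> in agreement
step 5: x = 15 + (5) = 20, y = 3 + (8) = 11 -> in agreement
step 6: x = 20 + (9) = 29, y = 11 + (-7) = 4 -> same as recorded
step 7: x = 29 + (-3) = 26, y = 4 + (5) = 9 -> no discrepancy
step 8: x = 26 + (-3) = 23, y = 9 + (2) = 11 -> no discrepancy
step 9: x = 23 + (-4) = 19, y = 11 + (6) = 17 -> exactly as logged
step 10: x = 19 + (-7) = 12, y = 17 + (7) = 24 -> confirmed correct
step 11: x = 12 + (9) = 21, y = 24 + (2) = 26 -> same as recorded
step 12: x = 21 + (3) = 24, y = 26 + (5) = 31 -> confirmed correct
step 13: x = 24 + (1) = 25, y = 31 + (-6) = 25 -> consistent with the record
step 14: x = 25 + (8) = 33, y = 25 + (3) = 28 -> matches
step 15: x = 33 + (4) = 37, y = 28 + (-9) = 19 -> agrees with the record
All entries verified; no error found.

no error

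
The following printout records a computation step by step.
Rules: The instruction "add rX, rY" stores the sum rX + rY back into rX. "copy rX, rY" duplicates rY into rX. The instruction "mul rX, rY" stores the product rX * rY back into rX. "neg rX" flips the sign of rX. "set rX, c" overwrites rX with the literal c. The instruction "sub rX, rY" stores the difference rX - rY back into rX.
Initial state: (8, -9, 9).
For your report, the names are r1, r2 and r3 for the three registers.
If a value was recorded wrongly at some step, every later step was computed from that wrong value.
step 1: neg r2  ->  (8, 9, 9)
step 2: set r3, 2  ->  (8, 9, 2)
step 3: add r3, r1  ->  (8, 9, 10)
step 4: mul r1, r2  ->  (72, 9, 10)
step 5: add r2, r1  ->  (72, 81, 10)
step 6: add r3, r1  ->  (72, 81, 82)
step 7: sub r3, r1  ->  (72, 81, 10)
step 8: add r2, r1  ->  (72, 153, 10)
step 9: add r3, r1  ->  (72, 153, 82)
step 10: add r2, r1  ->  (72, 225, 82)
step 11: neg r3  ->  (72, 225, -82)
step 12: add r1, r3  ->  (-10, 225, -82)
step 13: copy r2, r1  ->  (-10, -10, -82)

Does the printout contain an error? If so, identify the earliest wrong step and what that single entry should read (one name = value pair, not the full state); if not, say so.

Recomputing the run from the initial state:
step 1: r1 = 8, r2 = 9, r3 = 9
step 2: r1 = 8, r2 = 9, r3 = 2
step 3: r1 = 8, r2 = 9, r3 = 10
step 4: r1 = 72, r2 = 9, r3 = 10
step 5: r1 = 72, r2 = 81, r3 = 10
step 6: r1 = 72, r2 = 81, r3 = 82
step 7: r1 = 72, r2 = 81, r3 = 10
step 8: r1 = 72, r2 = 153, r3 = 10
step 9: r1 = 72, r2 = 153, r3 = 82
step 10: r1 = 72, r2 = 225, r3 = 82
step 11: r1 = 72, r2 = 225, r3 = -82
step 12: r1 = -10, r2 = 225, r3 = -82
step 13: r1 = -10, r2 = -10, r3 = -82
This matches the printout at every step.

no error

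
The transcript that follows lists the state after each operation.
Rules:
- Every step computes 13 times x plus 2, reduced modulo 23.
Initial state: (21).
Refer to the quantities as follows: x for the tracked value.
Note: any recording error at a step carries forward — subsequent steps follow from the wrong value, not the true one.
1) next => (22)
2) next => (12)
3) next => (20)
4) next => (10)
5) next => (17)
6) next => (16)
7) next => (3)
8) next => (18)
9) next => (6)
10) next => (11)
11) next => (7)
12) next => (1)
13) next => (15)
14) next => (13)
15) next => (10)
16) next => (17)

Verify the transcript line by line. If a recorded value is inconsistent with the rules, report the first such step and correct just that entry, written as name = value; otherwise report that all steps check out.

step 4, x = 9

Recomputing the run from the initial state:
step 1: x = 22
step 2: x = 12
step 3: x = 20
step 4: x = 9
step 5: x = 4
step 6: x = 8
step 7: x = 14
step 8: x = 0
step 9: x = 2
step 10: x = 5
step 11: x = 21
step 12: x = 22
step 13: x = 12
step 14: x = 20
step 15: x = 9
step 16: x = 4
The first disagreement with the transcript is at step 4, where the value should be x = 9.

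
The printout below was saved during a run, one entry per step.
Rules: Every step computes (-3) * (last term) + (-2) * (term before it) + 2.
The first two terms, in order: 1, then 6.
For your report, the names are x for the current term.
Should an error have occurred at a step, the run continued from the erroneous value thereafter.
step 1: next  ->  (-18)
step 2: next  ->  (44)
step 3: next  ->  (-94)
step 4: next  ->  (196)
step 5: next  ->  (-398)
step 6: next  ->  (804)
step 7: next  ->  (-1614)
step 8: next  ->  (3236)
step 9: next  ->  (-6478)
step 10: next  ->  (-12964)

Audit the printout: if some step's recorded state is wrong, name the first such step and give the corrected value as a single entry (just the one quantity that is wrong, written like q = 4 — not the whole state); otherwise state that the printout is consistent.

Recomputing the run from the initial state:
step 1: x = -18
step 2: x = 44
step 3: x = -94
step 4: x = 196
step 5: x = -398
step 6: x = 804
step 7: x = -1614
step 8: x = 3236
step 9: x = -6478
step 10: x = 12964
The first disagreement with the printout is at step 10, where the value should be x = 12964.

step 10, x = 12964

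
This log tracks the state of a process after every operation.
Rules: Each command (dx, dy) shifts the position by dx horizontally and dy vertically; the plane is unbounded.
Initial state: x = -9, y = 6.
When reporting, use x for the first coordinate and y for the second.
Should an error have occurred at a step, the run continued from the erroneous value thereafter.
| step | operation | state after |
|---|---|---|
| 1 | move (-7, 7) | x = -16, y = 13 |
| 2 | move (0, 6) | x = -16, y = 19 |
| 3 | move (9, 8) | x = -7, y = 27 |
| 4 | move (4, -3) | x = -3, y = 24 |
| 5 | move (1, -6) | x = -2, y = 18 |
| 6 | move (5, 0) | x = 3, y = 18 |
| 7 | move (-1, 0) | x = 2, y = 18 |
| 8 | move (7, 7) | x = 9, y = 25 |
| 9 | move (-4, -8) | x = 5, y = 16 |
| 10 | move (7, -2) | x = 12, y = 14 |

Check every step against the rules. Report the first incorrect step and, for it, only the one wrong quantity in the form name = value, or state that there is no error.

step 1: x = -9 + (-7) = -16, y = 6 + (7) = 13 -> in agreement
step 2: x = -16 + (0) = -16, y = 13 + (6) = 19 -> exactly as logged
step 3: x = -16 + (9) = -7, y = 19 + (8) = 27 -> exactly as logged
step 4: x = -7 + (4) = -3, y = 27 + (-3) = 24 -> verified
step 5: x = -3 + (1) = -2, y = 24 + (-6) = 18 -> matches
step 6: x = -2 + (5) = 3, y = 18 + (0) = 18 -> no discrepancy
step 7: x = 3 + (-1) = 2, y = 18 + (0) = 18 -> exactly as logged
step 8: x = 2 + (7) = 9, y = 18 + (7) = 25 -> verified
step 9: x = 9 + (-4) = 5, y = 25 + (-8) = 17 -> the log disagrees here
So the first discrepancy is step 9, where the right value is y = 17.

step 9, y = 17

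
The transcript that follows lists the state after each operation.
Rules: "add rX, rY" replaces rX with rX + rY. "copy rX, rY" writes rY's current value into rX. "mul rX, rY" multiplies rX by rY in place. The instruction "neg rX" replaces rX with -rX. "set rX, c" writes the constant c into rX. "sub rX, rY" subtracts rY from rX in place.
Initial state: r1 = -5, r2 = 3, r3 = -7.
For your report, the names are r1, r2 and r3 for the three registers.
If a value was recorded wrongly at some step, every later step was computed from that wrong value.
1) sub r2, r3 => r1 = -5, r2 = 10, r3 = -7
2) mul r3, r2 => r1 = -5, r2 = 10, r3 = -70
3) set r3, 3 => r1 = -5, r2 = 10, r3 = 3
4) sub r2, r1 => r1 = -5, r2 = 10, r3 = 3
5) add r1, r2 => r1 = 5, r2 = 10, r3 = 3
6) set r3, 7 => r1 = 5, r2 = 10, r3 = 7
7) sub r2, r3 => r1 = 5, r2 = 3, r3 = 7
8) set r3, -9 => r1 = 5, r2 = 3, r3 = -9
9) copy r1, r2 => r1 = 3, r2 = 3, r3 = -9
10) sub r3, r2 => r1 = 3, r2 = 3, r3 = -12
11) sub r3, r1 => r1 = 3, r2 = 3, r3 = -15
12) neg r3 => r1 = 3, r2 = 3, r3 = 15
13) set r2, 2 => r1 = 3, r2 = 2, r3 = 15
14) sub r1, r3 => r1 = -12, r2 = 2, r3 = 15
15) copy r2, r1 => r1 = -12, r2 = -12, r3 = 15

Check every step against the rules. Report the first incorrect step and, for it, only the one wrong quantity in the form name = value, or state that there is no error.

Recomputing the run from the initial state:
step 1: r1 = -5, r2 = 10, r3 = -7
step 2: r1 = -5, r2 = 10, r3 = -70
step 3: r1 = -5, r2 = 10, r3 = 3
step 4: r1 = -5, r2 = 15, r3 = 3
step 5: r1 = 10, r2 = 15, r3 = 3
step 6: r1 = 10, r2 = 15, r3 = 7
step 7: r1 = 10, r2 = 8, r3 = 7
step 8: r1 = 10, r2 = 8, r3 = -9
step 9: r1 = 8, r2 = 8, r3 = -9
step 10: r1 = 8, r2 = 8, r3 = -17
step 11: r1 = 8, r2 = 8, r3 = -25
step 12: r1 = 8, r2 = 8, r3 = 25
step 13: r1 = 8, r2 = 2, r3 = 25
step 14: r1 = -17, r2 = 2, r3 = 25
step 15: r1 = -17, r2 = -17, r3 = 25
The first disagreement with the transcript is at step 4, where the value should be r2 = 15.

step 4, r2 = 15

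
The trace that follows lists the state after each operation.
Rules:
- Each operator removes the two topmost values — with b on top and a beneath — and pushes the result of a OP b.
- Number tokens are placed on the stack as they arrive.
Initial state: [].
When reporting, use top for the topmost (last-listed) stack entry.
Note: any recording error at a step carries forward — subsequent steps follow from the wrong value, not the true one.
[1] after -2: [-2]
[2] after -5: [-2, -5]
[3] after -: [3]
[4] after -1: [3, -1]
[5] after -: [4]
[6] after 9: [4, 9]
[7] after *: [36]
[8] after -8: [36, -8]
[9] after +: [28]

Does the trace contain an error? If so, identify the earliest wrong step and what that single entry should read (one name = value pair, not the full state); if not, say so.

Recomputing the run from the initial state:
step 1: [-2]
step 2: [-2, -5]
step 3: [3]
step 4: [3, -1]
step 5: [4]
step 6: [4, 9]
step 7: [36]
step 8: [36, -8]
step 9: [28]
This matches the trace at every step.

no error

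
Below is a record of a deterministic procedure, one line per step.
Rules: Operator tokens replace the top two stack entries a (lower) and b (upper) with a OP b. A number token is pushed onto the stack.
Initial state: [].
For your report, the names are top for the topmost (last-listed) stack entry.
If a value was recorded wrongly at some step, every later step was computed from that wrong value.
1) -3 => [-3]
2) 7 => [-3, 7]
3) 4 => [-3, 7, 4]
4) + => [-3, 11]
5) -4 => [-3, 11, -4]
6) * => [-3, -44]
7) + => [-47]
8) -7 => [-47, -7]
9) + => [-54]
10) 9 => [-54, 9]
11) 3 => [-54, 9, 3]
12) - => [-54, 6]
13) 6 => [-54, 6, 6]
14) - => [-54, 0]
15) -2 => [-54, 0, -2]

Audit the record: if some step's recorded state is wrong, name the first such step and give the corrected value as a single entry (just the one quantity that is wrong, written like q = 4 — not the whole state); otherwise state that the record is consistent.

no error

Step 1: push -3: top = -3 — same as recorded.
Step 2: push 7: top = 7 — exactly as logged.
Step 3: push 4: top = 4 — consistent with the record.
Step 4: 7 + 4 = 11 — matches.
Step 5: push -4: top = -4 — confirmed correct.
Step 6: 11 * -4 = -44 — checks out.
Step 7: -3 + -44 = -47 — agrees with the record.
Step 8: push -7: top = -7 — consistent with the record.
Step 9: -47 + -7 = -54 — verified.
Step 10: push 9: top = 9 — matches.
Step 11: push 3: top = 3 — no discrepancy.
Step 12: 9 - 3 = 6 — matches.
Step 13: push 6: top = 6 — no discrepancy.
Step 14: 6 - 6 = 0 — matches.
Step 15: push -2: top = -2 — checks out.
Each recorded entry agrees with the recomputation.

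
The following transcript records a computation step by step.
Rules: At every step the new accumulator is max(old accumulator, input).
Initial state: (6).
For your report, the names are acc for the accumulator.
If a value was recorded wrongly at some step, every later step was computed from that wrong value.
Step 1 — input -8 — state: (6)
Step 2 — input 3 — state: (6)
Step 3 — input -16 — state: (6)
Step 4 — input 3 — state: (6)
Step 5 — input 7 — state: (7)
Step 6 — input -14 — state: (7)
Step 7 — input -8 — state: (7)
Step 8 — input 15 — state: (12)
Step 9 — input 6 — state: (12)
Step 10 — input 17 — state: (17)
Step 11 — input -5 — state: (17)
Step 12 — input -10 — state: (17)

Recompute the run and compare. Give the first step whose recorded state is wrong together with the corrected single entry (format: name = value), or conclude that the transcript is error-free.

step 8, acc = 15

Step 1: acc = max(6, -8) = 6 — no discrepancy.
Step 2: acc = max(6, 3) = 6 — agrees with the transcript.
Step 3: acc = max(6, -16) = 6 — checks out.
Step 4: acc = max(6, 3) = 6 — no discrepancy.
Step 5: acc = max(6, 7) = 7 — agrees with the transcript.
Step 6: acc = max(7, -14) = 7 — checks out.
Step 7: acc = max(7, -8) = 7 — verified.
Step 8: acc = max(7, 15) = 15 — the transcript has a different value.
That makes step 8 the first incorrect line — acc = 15 is what it should show.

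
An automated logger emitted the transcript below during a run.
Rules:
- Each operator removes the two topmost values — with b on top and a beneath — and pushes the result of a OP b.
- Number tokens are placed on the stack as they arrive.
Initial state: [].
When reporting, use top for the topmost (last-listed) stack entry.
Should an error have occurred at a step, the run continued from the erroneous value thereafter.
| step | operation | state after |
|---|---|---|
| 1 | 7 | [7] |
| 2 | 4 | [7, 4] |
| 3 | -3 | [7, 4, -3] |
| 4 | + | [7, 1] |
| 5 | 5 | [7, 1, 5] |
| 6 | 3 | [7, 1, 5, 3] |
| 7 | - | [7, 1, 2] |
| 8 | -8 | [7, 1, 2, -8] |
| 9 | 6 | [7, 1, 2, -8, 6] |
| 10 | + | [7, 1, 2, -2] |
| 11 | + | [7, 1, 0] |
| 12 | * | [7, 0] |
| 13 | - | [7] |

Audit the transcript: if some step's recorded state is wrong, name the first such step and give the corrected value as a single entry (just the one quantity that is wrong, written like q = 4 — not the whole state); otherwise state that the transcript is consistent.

no error

1. push 7: top = 7 (same as recorded)
2. push 4: top = 4 (no discrepancy)
3. push -3: top = -3 (same as recorded)
4. 4 + -3 = 1 (checks out)
5. push 5: top = 5 (checks out)
6. push 3: top = 3 (confirmed correct)
7. 5 - 3 = 2 (exactly as logged)
8. push -8: top = -8 (exactly as logged)
9. push 6: top = 6 (confirmed correct)
10. -8 + 6 = -2 (exactly as logged)
11. 2 + -2 = 0 (exactly as logged)
12. 1 * 0 = 0 (no discrepancy)
13. 7 - 0 = 7 (matches)
Nothing is out of place; the run is error-free.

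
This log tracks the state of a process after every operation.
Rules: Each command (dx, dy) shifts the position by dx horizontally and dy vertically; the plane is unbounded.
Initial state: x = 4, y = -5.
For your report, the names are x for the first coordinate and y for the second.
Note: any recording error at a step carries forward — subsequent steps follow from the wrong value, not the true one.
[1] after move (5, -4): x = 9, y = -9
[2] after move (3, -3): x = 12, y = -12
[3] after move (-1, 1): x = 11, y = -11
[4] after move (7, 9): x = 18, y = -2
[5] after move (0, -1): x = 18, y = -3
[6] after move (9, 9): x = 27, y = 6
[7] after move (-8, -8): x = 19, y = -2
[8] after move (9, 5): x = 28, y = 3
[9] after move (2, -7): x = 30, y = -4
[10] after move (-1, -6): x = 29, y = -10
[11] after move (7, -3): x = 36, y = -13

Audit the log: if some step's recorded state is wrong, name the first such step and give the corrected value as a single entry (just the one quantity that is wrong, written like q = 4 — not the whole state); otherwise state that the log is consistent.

no error

Recomputing the run from the initial state:
step 1: x = 9, y = -9
step 2: x = 12, y = -12
step 3: x = 11, y = -11
step 4: x = 18, y = -2
step 5: x = 18, y = -3
step 6: x = 27, y = 6
step 7: x = 19, y = -2
step 8: x = 28, y = 3
step 9: x = 30, y = -4
step 10: x = 29, y = -10
step 11: x = 36, y = -13
This matches the log at every step.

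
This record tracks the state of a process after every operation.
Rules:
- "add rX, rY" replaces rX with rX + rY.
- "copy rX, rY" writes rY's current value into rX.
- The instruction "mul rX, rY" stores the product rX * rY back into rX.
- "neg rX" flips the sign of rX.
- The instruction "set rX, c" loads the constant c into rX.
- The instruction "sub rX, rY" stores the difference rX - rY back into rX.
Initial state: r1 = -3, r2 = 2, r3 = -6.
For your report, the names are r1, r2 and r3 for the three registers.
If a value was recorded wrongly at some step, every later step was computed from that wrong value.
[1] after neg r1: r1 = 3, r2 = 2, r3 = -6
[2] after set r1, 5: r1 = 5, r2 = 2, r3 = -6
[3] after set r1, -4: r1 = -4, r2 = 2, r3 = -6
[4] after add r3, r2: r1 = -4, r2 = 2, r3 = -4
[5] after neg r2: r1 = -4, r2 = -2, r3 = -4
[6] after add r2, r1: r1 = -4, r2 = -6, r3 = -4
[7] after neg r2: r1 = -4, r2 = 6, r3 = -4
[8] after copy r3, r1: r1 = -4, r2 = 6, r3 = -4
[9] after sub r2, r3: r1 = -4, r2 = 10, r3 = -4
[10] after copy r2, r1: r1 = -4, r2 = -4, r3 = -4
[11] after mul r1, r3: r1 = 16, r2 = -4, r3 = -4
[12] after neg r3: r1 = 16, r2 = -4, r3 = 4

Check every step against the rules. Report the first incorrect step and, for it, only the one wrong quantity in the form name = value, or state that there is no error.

Recomputing the run from the initial state:
step 1: r1 = 3, r2 = 2, r3 = -6
step 2: r1 = 5, r2 = 2, r3 = -6
step 3: r1 = -4, r2 = 2, r3 = -6
step 4: r1 = -4, r2 = 2, r3 = -4
step 5: r1 = -4, r2 = -2, r3 = -4
step 6: r1 = -4, r2 = -6, r3 = -4
step 7: r1 = -4, r2 = 6, r3 = -4
step 8: r1 = -4, r2 = 6, r3 = -4
step 9: r1 = -4, r2 = 10, r3 = -4
step 10: r1 = -4, r2 = -4, r3 = -4
step 11: r1 = 16, r2 = -4, r3 = -4
step 12: r1 = 16, r2 = -4, r3 = 4
This matches the record at every step.

no error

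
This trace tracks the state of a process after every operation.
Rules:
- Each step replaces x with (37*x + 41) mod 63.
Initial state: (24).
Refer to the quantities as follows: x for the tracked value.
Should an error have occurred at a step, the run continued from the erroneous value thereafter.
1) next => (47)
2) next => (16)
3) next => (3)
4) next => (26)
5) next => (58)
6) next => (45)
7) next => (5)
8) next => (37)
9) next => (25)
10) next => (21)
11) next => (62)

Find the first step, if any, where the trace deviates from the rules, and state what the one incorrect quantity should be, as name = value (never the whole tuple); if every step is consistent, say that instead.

step 9, x = 24

Recomputing the run from the initial state:
step 1: x = 47
step 2: x = 16
step 3: x = 3
step 4: x = 26
step 5: x = 58
step 6: x = 45
step 7: x = 5
step 8: x = 37
step 9: x = 24
step 10: x = 47
step 11: x = 16
The first disagreement with the trace is at step 9, where the value should be x = 24.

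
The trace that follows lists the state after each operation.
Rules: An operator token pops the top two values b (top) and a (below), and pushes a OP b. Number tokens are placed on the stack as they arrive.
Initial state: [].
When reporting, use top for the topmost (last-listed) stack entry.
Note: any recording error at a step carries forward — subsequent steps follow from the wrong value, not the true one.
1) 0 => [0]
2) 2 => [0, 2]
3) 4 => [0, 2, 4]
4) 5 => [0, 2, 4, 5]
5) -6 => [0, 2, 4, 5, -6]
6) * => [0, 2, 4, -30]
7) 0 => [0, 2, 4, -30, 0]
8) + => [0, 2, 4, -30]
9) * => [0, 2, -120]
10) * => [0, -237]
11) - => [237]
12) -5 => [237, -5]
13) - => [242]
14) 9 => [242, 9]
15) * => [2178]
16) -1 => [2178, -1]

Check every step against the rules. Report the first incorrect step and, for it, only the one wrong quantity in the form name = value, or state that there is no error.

step 10, top = -240

1. push 0: top = 0 (agrees with the trace)
2. push 2: top = 2 (agrees with the trace)
3. push 4: top = 4 (same as recorded)
4. push 5: top = 5 (same as recorded)
5. push -6: top = -6 (agrees with the trace)
6. 5 * -6 = -30 (consistent with the trace)
7. push 0: top = 0 (matches)
8. -30 + 0 = -30 (checks out)
9. 4 * -30 = -120 (consistent with the trace)
10. 2 * -120 = -240 (this is not what the trace shows)
Conclusion: step 10 carries the first error; the entry should be top = -240.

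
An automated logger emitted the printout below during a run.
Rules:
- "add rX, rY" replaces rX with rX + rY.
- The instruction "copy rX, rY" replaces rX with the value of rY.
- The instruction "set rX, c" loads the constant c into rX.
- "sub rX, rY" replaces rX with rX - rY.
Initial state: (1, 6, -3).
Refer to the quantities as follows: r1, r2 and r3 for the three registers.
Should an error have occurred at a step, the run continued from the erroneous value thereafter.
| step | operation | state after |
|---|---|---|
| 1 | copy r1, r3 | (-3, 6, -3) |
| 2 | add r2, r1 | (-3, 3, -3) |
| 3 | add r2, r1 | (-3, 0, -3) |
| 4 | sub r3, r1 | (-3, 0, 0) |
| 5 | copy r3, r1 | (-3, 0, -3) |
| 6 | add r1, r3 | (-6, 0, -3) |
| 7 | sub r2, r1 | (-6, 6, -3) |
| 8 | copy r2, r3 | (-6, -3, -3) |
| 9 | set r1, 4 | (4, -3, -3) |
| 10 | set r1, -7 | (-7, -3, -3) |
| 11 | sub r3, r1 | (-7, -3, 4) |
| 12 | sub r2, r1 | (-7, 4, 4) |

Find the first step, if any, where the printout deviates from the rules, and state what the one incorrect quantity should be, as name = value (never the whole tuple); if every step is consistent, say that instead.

step 1: r1 = -3 -> matches
step 2: r2 = 6 + -3 = 3 -> consistent with the printout
step 3: r2 = 3 + -3 = 0 -> in agreement
step 4: r3 = -3 - -3 = 0 -> matches
step 5: r3 = -3 -> consistent with the printout
step 6: r1 = -3 + -3 = -6 -> same as recorded
step 7: r2 = 0 - -6 = 6 -> exactly as logged
step 8: r2 = -3 -> in agreement
step 9: r1 = 4 -> exactly as logged
step 10: r1 = -7 -> checks out
step 11: r3 = -3 - -7 = 4 -> exactly as logged
step 12: r2 = -3 - -7 = 4 -> no discrepancy
Every step is consistent.

no error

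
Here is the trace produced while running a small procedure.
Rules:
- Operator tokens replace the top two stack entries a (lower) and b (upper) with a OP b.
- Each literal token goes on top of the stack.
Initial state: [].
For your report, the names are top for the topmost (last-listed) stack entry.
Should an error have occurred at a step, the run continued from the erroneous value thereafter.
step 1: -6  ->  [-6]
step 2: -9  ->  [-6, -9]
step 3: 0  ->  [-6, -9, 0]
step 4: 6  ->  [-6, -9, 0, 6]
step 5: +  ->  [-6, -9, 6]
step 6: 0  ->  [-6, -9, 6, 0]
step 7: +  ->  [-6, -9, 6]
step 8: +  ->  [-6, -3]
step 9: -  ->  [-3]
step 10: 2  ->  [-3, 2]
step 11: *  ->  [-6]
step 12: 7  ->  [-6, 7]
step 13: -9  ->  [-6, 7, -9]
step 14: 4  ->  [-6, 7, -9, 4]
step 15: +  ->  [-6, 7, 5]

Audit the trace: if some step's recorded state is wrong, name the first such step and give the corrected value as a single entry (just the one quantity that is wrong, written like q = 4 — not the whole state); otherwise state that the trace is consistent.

1. push -6: top = -6 (matches)
2. push -9: top = -9 (exactly as logged)
3. push 0: top = 0 (checks out)
4. push 6: top = 6 (consistent with the trace)
5. 0 + 6 = 6 (checks out)
6. push 0: top = 0 (consistent with the trace)
7. 6 + 0 = 6 (confirmed correct)
8. -9 + 6 = -3 (no discrepancy)
9. -6 - -3 = -3 (checks out)
10. push 2: top = 2 (no discrepancy)
11. -3 * 2 = -6 (agrees with the trace)
12. push 7: top = 7 (confirmed correct)
13. push -9: top = -9 (agrees with the trace)
14. push 4: top = 4 (matches)
15. -9 + 4 = -5 (this is not what the trace shows)
First incorrect step: 15; the correct value is top = -5.

step 15, top = -5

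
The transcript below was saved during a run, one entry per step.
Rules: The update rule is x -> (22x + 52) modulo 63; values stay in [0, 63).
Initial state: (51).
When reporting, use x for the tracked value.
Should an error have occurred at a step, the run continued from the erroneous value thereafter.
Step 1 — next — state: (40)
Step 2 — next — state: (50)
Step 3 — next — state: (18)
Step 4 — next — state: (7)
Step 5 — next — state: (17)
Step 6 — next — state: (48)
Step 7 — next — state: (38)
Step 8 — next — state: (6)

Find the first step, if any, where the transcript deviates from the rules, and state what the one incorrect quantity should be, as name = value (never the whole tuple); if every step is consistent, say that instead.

step 7, x = 37

Step 1: x = (22*51 + 52) mod 63 = 40 — no discrepancy.
Step 2: x = (22*40 + 52) mod 63 = 50 — matches.
Step 3: x = (22*50 + 52) mod 63 = 18 — verified.
Step 4: x = (22*18 + 52) mod 63 = 7 — verified.
Step 5: x = (22*7 + 52) mod 63 = 17 — in agreement.
Step 6: x = (22*17 + 52) mod 63 = 48 — checks out.
Step 7: x = (22*48 + 52) mod 63 = 37 — this is not what the transcript shows.
The earliest wrong entry is at step 7: it should read x = 37.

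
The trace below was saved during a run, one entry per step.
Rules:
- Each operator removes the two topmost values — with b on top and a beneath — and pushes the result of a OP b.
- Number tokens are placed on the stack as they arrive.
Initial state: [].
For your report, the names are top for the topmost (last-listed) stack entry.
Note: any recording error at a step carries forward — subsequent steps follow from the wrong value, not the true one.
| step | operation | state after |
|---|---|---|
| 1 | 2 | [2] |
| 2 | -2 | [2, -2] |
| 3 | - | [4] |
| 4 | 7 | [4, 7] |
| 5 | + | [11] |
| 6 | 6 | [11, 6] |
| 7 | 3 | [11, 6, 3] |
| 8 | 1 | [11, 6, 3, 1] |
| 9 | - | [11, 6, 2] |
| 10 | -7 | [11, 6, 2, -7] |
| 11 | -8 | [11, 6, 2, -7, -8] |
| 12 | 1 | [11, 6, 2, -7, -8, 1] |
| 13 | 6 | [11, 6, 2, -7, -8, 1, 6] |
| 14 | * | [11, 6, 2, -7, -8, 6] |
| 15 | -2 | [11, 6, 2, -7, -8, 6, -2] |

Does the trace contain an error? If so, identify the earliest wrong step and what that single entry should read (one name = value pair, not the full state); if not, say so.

1. push 2: top = 2 (agrees with the trace)
2. push -2: top = -2 (exactly as logged)
3. 2 - -2 = 4 (matches)
4. push 7: top = 7 (in agreement)
5. 4 + 7 = 11 (confirmed correct)
6. push 6: top = 6 (in agreement)
7. push 3: top = 3 (same as recorded)
8. push 1: top = 1 (same as recorded)
9. 3 - 1 = 2 (verified)
10. push -7: top = -7 (exactly as logged)
11. push -8: top = -8 (checks out)
12. push 1: top = 1 (exactly as logged)
13. push 6: top = 6 (in agreement)
14. 1 * 6 = 6 (same as recorded)
15. push -2: top = -2 (no discrepancy)
The whole run recomputes cleanly — no discrepancies.

no error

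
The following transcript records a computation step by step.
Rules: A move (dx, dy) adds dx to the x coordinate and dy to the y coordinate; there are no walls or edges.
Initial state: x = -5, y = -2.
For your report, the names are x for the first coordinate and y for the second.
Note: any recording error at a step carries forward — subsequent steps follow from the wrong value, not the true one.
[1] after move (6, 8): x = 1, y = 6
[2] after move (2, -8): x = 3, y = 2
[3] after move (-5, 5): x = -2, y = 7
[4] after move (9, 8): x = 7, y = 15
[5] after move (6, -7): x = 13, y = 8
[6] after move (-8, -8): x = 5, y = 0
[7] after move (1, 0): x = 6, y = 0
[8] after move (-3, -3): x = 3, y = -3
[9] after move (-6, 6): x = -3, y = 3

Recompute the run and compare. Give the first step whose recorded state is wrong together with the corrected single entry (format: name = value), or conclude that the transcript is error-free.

1. x = -5 + (6) = 1, y = -2 + (8) = 6 (in agreement)
2. x = 1 + (2) = 3, y = 6 + (-8) = -2 (the entry is off here)
The earliest wrong entry is at step 2: it should read y = -2.

step 2, y = -2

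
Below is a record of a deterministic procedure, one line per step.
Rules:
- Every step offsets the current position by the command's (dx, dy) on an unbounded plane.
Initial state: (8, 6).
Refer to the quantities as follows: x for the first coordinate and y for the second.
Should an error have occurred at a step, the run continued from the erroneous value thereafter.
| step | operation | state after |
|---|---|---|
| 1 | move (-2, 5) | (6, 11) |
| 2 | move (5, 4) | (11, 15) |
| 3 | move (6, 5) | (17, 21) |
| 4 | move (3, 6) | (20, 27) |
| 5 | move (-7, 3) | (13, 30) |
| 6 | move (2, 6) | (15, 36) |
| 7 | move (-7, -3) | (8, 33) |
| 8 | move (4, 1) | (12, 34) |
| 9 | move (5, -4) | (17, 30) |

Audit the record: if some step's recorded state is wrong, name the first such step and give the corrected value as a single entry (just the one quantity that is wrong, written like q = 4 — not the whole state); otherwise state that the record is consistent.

1. x = 8 + (-2) = 6, y = 6 + (5) = 11 (confirmed correct)
2. x = 6 + (5) = 11, y = 11 + (4) = 15 (same as recorded)
3. x = 11 + (6) = 17, y = 15 + (5) = 20 (the recorded entry deviates here)
Conclusion: step 3 carries the first error; the entry should be y = 20.

step 3, y = 20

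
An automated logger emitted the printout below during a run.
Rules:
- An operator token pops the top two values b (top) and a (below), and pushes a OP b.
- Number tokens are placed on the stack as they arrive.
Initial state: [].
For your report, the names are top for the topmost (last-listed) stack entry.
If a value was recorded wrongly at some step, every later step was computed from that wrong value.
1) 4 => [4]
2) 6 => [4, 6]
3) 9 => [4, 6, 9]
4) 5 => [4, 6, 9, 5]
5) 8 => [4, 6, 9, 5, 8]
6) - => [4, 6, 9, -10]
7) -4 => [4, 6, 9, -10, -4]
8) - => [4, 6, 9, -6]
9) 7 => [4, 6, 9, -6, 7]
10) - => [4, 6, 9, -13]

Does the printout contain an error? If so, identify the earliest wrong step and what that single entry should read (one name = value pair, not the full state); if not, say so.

step 6, top = -3

1. push 4: top = 4 (agrees with the printout)
2. push 6: top = 6 (agrees with the printout)
3. push 9: top = 9 (same as recorded)
4. push 5: top = 5 (checks out)
5. push 8: top = 8 (confirmed correct)
6. 5 - 8 = -3 (the recorded entry deviates here)
So the first discrepancy is step 6, where the right value is top = -3.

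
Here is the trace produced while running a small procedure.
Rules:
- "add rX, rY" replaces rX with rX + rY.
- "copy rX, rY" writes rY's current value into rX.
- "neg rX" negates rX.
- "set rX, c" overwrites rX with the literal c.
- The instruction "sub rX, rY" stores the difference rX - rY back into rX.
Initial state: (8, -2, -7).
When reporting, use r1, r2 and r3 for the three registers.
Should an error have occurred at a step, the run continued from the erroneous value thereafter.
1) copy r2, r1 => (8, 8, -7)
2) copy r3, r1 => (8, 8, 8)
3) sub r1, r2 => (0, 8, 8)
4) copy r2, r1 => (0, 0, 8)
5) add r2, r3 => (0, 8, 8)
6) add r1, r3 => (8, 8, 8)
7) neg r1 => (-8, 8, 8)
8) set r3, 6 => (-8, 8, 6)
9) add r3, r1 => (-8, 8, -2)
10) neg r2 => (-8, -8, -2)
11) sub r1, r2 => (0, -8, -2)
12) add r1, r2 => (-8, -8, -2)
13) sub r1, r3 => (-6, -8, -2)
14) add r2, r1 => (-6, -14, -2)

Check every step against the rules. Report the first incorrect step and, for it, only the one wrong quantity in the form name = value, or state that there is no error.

Recomputing the run from the initial state:
step 1: r1 = 8, r2 = 8, r3 = -7
step 2: r1 = 8, r2 = 8, r3 = 8
step 3: r1 = 0, r2 = 8, r3 = 8
step 4: r1 = 0, r2 = 0, r3 = 8
step 5: r1 = 0, r2 = 8, r3 = 8
step 6: r1 = 8, r2 = 8, r3 = 8
step 7: r1 = -8, r2 = 8, r3 = 8
step 8: r1 = -8, r2 = 8, r3 = 6
step 9: r1 = -8, r2 = 8, r3 = -2
step 10: r1 = -8, r2 = -8, r3 = -2
step 11: r1 = 0, r2 = -8, r3 = -2
step 12: r1 = -8, r2 = -8, r3 = -2
step 13: r1 = -6, r2 = -8, r3 = -2
step 14: r1 = -6, r2 = -14, r3 = -2
This matches the trace at every step.

no error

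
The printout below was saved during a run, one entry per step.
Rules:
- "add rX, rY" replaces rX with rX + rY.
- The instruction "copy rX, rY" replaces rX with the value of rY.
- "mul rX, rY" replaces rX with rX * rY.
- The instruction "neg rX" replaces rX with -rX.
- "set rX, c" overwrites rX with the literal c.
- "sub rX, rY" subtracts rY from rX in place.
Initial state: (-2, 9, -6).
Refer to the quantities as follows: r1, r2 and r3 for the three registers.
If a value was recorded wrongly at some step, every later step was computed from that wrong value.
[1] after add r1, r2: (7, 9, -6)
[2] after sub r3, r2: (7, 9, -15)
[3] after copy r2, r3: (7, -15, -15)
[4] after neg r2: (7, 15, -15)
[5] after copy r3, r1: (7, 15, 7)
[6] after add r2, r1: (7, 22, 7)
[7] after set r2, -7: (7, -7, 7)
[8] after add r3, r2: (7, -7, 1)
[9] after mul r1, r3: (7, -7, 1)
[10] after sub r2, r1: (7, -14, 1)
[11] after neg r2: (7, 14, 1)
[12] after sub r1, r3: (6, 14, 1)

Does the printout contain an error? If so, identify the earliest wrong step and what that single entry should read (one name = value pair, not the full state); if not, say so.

step 1: r1 = -2 + 9 = 7 -> confirmed correct
step 2: r3 = -6 - 9 = -15 -> confirmed correct
step 3: r2 = -15 -> same as recorded
step 4: r2 = -(-15) = 15 -> same as recorded
step 5: r3 = 7 -> verified
step 6: r2 = 15 + 7 = 22 -> exactly as logged
step 7: r2 = -7 -> in agreement
step 8: r3 = 7 + -7 = 0 -> not what was recorded
Step 8 is the first one off; corrected, r3 = 0.

step 8, r3 = 0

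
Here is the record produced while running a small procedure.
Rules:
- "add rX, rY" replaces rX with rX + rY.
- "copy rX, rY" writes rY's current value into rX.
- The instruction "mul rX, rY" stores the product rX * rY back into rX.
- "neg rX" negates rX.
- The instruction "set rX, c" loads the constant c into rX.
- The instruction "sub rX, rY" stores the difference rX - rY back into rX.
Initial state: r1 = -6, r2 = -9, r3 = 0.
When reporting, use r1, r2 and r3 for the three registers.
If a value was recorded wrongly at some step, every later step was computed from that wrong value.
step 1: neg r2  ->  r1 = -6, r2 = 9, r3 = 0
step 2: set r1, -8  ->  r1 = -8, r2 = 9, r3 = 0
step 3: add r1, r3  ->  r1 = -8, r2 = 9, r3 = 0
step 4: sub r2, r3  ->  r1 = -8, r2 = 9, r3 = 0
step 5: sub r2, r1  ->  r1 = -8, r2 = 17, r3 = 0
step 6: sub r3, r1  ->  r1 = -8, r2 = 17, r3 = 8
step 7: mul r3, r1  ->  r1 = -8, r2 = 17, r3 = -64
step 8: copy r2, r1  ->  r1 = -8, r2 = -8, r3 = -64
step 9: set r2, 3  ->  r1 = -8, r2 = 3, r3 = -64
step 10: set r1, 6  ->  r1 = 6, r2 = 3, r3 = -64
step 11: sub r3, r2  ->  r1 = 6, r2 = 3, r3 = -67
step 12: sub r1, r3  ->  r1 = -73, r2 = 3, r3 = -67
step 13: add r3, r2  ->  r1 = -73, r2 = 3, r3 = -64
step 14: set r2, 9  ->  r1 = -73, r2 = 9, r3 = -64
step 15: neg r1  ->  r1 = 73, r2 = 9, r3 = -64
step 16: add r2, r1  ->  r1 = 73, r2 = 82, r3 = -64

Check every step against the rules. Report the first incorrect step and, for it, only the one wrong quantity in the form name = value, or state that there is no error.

Step 1: r2 = -(-9) = 9 — checks out.
Step 2: r1 = -8 — confirmed correct.
Step 3: r1 = -8 + 0 = -8 — same as recorded.
Step 4: r2 = 9 - 0 = 9 — agrees with the record.
Step 5: r2 = 9 - -8 = 17 — checks out.
Step 6: r3 = 0 - -8 = 8 — agrees with the record.
Step 7: r3 = 8 * -8 = -64 — no discrepancy.
Step 8: r2 = -8 — in agreement.
Step 9: r2 = 3 — matches.
Step 10: r1 = 6 — same as recorded.
Step 11: r3 = -64 - 3 = -67 — no discrepancy.
Step 12: r1 = 6 - -67 = 73 — the record has a different value.
Step 12 is the first one off; corrected, r1 = 73.

step 12, r1 = 73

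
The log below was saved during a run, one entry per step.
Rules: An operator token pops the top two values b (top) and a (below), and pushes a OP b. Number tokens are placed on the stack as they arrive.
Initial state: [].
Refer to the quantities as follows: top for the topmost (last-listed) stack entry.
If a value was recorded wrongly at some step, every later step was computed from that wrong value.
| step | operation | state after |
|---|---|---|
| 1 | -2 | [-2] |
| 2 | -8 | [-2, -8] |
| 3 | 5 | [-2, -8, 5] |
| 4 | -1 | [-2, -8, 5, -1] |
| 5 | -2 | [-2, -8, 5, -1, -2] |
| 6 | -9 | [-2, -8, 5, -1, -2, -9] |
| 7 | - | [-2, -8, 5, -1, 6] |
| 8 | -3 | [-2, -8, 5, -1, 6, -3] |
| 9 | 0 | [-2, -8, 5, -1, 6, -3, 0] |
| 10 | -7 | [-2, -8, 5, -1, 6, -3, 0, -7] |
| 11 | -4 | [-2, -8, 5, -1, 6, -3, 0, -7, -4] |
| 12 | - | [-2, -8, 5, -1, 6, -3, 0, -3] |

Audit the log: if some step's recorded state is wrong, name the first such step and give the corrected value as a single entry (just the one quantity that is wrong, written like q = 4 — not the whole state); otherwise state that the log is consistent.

step 7, top = 7

1. push -2: top = -2 (checks out)
2. push -8: top = -8 (in agreement)
3. push 5: top = 5 (exactly as logged)
4. push -1: top = -1 (checks out)
5. push -2: top = -2 (exactly as logged)
6. push -9: top = -9 (confirmed correct)
7. -2 - -9 = 7 (the log disagrees here)
First incorrect step: 7; the correct value is top = 7.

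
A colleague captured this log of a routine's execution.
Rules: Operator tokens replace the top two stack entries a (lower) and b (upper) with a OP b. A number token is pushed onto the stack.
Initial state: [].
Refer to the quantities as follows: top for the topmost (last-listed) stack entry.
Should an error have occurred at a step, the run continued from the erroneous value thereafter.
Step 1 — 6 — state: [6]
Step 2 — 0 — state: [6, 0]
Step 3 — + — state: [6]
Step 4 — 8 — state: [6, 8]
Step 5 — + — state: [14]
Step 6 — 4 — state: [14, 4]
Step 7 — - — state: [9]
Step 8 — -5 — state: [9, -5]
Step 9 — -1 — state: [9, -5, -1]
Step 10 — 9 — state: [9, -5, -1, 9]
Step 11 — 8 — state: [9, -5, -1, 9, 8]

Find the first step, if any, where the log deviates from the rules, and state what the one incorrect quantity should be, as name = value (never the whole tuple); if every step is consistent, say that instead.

Recomputing the run from the initial state:
step 1: [6]
step 2: [6, 0]
step 3: [6]
step 4: [6, 8]
step 5: [14]
step 6: [14, 4]
step 7: [10]
step 8: [10, -5]
step 9: [10, -5, -1]
step 10: [10, -5, -1, 9]
step 11: [10, -5, -1, 9, 8]
The first disagreement with the log is at step 7, where the value should be top = 10.

step 7, top = 10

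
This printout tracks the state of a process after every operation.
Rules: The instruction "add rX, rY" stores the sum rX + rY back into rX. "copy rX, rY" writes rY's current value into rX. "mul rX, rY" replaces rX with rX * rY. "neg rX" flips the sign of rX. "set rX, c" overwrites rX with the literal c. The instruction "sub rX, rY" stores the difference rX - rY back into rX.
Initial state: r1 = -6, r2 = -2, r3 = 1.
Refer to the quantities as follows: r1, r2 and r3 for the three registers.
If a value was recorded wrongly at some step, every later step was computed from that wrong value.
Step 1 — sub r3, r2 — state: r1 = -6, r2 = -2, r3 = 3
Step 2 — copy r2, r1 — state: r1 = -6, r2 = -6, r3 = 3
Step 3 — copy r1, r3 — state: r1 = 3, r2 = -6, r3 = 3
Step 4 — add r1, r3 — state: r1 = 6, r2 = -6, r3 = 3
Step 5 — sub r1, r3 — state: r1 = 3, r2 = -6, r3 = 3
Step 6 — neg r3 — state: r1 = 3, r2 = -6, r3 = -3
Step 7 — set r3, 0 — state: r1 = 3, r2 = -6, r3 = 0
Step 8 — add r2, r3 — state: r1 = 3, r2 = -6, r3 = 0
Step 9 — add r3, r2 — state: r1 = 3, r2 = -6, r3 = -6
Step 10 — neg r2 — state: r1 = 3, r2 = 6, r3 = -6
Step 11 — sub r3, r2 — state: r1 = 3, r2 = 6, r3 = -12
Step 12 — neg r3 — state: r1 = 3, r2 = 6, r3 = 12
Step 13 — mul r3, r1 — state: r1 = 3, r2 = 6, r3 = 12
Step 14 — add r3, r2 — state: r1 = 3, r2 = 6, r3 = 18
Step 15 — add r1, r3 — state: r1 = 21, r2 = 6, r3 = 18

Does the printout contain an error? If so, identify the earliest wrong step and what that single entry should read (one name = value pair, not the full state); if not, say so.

1. r3 = 1 - -2 = 3 (confirmed correct)
2. r2 = -6 (verified)
3. r1 = 3 (exactly as logged)
4. r1 = 3 + 3 = 6 (matches)
5. r1 = 6 - 3 = 3 (no discrepancy)
6. r3 = -(3) = -3 (no discrepancy)
7. r3 = 0 (consistent with the printout)
8. r2 = -6 + 0 = -6 (confirmed correct)
9. r3 = 0 + -6 = -6 (confirmed correct)
10. r2 = -(-6) = 6 (same as recorded)
11. r3 = -6 - 6 = -12 (checks out)
12. r3 = -(-12) = 12 (consistent with the printout)
13. r3 = 12 * 3 = 36 (the printout has a different value)
That makes step 13 the first incorrect line — r3 = 36 is what it should show.

step 13, r3 = 36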